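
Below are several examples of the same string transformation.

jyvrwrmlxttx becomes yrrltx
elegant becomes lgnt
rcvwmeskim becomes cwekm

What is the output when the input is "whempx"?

The transformation: swap each adjacent pair of characters (1↔2, 3↔4, ...), then keep every other character starting from the first (positions 1st, 3rd, 5th, ...).
So "whempx" becomes "hmx".

hmx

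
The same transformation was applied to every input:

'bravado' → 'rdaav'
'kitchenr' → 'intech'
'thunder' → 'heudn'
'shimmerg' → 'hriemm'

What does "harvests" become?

Looking at the pairs, the operation is to take characters alternately from the front and the back (1st, last, 2nd, 2nd-last, ...), then delete the first 2 characters.
Starting from "harvests": after the first operation, "hsatrsve"; after the second, "atrsve".

atrsve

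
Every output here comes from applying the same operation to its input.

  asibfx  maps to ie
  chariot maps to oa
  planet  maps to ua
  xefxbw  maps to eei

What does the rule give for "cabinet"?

Looking at the pairs, the operation is to shift every letter 7 places forward in the alphabet (wrapping around), then keep only the vowels.
On "cabinet": the first step gives "jhipula", and the second then gives "iua".

iua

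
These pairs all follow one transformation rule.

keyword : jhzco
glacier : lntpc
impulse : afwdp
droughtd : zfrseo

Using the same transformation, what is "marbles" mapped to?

Rule — delete the first 2 characters, then shift every letter 11 places forward in the alphabet (wrapping around).
"marbles" → "rbles" → "cmwpd".

cmwpd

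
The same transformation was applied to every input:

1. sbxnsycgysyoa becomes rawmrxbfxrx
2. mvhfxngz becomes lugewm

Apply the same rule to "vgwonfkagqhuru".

ufvnmejzfpgt

What's happening: shift every letter 1 place backward in the alphabet (wrapping around), then delete the last 2 characters.
On "vgwonfkagqhuru": the first step gives "ufvnmejzfpgtqt", and the second then gives "ufvnmejzfpgt".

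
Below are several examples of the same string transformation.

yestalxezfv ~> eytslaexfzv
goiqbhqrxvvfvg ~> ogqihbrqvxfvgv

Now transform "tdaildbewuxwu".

Each output is the input with this applied: swap each adjacent pair of characters (1↔2, 3↔4, ...).
For "tdaildbewuxwu" the result is "dtiadlebuwwxu".

dtiadlebuwwxu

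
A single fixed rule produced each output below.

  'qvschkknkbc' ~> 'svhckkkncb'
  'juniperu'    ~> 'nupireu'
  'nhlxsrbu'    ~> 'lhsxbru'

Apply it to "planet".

alent

Rule — delete the first character, then swap each adjacent pair of characters (1↔2, 3↔4, ...).
"planet" → "lanet" → "alent".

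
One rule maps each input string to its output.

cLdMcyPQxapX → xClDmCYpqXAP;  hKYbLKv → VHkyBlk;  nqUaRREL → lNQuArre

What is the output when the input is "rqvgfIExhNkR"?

rRQVGFieXHnK

Each output is the input with this applied: move the last character to the front, then flip the case of every letter.
"rqvgfIExhNkR" → "rRQVGFieXHnK".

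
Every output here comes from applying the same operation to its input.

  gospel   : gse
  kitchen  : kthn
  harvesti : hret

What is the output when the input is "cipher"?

The pattern: keep every other character starting from the first (positions 1st, 3rd, 5th, ...).
Applying that to "cipher" gives "cpe".

cpe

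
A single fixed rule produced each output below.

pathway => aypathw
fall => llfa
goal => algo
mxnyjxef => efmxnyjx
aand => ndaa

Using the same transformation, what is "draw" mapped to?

The rule is to move the last 2 characters to the front (rotate right by 2).
So "draw" becomes "awdr".

awdr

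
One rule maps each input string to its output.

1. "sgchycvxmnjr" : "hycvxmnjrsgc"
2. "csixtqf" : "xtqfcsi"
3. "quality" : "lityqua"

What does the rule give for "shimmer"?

The transformation: move the first 3 characters to the end (rotate left by 3).
Doing the same to "shimmer": "mmershi".

mmershi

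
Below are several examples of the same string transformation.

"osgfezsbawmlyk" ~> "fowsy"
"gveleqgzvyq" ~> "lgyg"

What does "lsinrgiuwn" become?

The rule is to keep one character in every 3, starting at position 1 (positions 1st, 4th, 7th, ...), then swap each adjacent pair of characters (1↔2, 3↔4, ...).
Applying both steps to "lsinrgiuwn": "lnin", then "nlni".
(Check on "osgfezsbawmlyk": → "ofswy" → "fowsy" ✓)

nlni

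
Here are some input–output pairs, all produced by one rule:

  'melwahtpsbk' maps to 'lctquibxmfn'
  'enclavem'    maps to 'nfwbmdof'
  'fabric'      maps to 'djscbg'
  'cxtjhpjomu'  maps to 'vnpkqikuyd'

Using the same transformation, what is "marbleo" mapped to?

pfmcsbn

The transformation: reverse the string, then shift every letter 1 place forward in the alphabet (wrapping around).
Applying both steps to "marbleo": "oelbram", then "pfmcsbn".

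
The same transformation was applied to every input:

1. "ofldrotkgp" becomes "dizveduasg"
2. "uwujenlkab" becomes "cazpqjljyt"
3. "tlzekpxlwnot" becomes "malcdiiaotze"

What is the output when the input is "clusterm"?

Rule — shift every letter 11 places backward in the alphabet (wrapping around), then swap the front and back halves of the string.
"clusterm" → "rajhitgb" → "itgbrajh".

itgbrajh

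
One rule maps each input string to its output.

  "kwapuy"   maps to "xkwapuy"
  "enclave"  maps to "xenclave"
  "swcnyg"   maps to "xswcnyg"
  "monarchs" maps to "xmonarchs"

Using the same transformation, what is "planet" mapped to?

xplanet

Looking at the pairs, the operation is to prepend "x".
On "planet" that produces "xplanet".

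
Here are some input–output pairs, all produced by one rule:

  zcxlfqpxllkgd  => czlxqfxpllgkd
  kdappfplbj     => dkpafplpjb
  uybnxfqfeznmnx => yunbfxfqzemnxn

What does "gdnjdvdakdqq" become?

dgjnvdaddkqq

What's happening: swap each adjacent pair of characters (1↔2, 3↔4, ...).
Doing the same to "gdnjdvdakdqq": "dgjnvdaddkqq".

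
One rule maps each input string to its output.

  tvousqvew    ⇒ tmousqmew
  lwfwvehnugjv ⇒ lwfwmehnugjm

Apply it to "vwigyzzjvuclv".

In each case the input is transformed by: replace every "v" with "m".
On "vwigyzzjvuclv" that produces "mwigyzzjmuclm".

mwigyzzjmuclm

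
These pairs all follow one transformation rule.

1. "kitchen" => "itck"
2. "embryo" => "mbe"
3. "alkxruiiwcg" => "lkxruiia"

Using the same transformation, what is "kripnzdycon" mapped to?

Looking at the pairs, the operation is to delete the last 3 characters, then move the first character to the end.
Starting from "kripnzdycon": after the first operation, "kripnzdy"; after the second, "ripnzdyk".

ripnzdyk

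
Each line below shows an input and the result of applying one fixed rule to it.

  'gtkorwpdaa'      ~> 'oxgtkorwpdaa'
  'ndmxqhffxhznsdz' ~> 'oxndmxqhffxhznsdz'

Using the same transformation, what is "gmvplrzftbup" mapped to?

The rule is to prepend "ox".
Applying that to "gmvplrzftbup" gives "oxgmvplrzftbup".

oxgmvplrzftbup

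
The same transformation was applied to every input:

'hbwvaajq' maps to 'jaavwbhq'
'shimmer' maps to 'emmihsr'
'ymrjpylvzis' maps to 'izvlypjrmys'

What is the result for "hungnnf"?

The rule is to move the last character to the front, then reverse the string.
Applying both steps to "hungnnf": "fhungnn", then "nngnuhf".
(Check on "ymrjpylvzis": → "symrjpylvzi" → "izvlypjrmys" ✓)

nngnuhf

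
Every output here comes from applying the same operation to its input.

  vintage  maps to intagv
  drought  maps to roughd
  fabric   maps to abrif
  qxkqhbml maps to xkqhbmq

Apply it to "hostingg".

The transformation: delete the last character, then move the first character to the end.
On "hostingg": the first step gives "hosting", and the second then gives "ostingh".

ostingh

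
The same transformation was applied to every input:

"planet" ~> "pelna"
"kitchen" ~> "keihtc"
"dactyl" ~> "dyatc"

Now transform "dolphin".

Rule — delete the last character, then take characters alternately from the front and the back (1st, last, 2nd, 2nd-last, ...).
Applying that to "dolphin" gives "diohlp".
(Check on "planet": → "plane" → "pelna" ✓)

diohlp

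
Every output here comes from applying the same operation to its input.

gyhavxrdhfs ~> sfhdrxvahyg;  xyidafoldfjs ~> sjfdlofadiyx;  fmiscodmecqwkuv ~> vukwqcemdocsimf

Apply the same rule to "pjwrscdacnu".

Rule — reverse the string.
For "pjwrscdacnu" the result is "uncadcsrwjp".

uncadcsrwjp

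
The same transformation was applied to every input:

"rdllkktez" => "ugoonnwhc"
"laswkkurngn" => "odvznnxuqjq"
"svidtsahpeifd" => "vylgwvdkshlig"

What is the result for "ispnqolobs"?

lvsqtrorev

Rule — shift every letter 3 places forward in the alphabet (wrapping around).
For "ispnqolobs" the result is "lvsqtrorev".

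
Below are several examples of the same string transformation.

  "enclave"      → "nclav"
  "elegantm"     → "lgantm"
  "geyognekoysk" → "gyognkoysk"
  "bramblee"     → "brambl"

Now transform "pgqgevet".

pgqgvt

The pattern: remove every "e".
Doing the same to "pgqgevet": "pgqgvt".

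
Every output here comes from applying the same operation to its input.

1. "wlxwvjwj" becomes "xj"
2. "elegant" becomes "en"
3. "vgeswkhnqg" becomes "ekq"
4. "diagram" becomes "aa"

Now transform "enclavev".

The pattern: keep one character in every 3, starting at position 3 (positions 3rd, 6th, 9th, ...).
"enclavev" → "cv".

cv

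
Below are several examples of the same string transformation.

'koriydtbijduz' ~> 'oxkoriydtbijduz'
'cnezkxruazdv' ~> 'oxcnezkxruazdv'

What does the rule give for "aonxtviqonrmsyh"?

oxaonxtviqonrmsyh

In each case the input is transformed by: prepend "ox".
Applying that to "aonxtviqonrmsyh" gives "oxaonxtviqonrmsyh".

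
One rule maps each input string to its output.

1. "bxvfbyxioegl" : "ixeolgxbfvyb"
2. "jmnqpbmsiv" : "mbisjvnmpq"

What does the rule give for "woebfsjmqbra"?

Each output is the input with this applied: swap the front and back halves of the string, then swap each adjacent pair of characters (1↔2, 3↔4, ...).
Doing the same to "woebfsjmqbra": "mjbqarowbesf".

mjbqarowbesf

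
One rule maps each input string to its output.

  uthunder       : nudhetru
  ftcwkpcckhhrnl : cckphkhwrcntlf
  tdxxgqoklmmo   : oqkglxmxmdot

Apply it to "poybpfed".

Looking at the pairs, the operation is to swap the front and back halves of the string, then take characters alternately from the front and the back (1st, last, 2nd, 2nd-last, ...).
Starting from "poybpfed": after the first operation, "pfedpoyb"; after the second, "pbfyeodp".

pbfyeodp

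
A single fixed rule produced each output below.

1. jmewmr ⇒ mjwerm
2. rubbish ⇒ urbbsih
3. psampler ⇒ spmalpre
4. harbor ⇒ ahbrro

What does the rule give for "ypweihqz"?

pyewhizq

The rule is to swap each adjacent pair of characters (1↔2, 3↔4, ...).
"ypweihqz" → "pyewhizq".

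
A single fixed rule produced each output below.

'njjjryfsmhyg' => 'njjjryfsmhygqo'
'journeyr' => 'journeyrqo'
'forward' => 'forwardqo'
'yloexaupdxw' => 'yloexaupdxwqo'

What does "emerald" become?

The pattern: append "qo".
Doing the same to "emerald": "emeraldqo".

emeraldqo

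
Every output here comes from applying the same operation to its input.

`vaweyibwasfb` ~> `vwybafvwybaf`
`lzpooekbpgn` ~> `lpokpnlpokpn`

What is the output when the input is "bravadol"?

baaobaao

Rule — keep every other character starting from the first (positions 1st, 3rd, 5th, ...), then write the whole string twice.
Starting from "bravadol": after the first operation, "baao"; after the second, "baaobaao".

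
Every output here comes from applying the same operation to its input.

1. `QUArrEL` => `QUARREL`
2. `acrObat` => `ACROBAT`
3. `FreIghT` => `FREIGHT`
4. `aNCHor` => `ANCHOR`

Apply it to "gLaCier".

GLACIER

The rule is to convert every letter to uppercase.
So "gLaCier" becomes "GLACIER".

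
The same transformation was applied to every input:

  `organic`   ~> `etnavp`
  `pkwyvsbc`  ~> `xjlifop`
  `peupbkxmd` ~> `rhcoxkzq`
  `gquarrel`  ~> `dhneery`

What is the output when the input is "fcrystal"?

pelfgny

The rule is to delete the first character, then shift every letter 13 places forward in the alphabet (wrapping around) — i.e. ROT13.
Working it through for "fcrystal": intermediate "crystal", final "pelfgny".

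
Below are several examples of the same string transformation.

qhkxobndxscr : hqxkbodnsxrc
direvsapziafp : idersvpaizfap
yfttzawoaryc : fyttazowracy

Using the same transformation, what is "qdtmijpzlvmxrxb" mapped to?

dqmtjizpvlxmxrb

Each output is the input with this applied: swap each adjacent pair of characters (1↔2, 3↔4, ...).
So "qdtmijpzlvmxrxb" becomes "dqmtjizpvlxmxrb".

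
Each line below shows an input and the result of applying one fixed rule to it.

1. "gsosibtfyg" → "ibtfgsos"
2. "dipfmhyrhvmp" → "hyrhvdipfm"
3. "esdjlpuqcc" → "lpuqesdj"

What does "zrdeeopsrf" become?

In each case the input is transformed by: delete the last 2 characters, then swap the front and back halves of the string.
Applying both steps to "zrdeeopsrf": "zrdeeops", then "eopszrde".

eopszrde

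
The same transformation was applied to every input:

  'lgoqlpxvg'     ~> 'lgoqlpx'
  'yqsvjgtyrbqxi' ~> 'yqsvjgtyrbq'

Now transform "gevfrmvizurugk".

gevfrmvizuru

The rule is to delete the last 2 characters.
On "gevfrmvizurugk" that produces "gevfrmvizuru".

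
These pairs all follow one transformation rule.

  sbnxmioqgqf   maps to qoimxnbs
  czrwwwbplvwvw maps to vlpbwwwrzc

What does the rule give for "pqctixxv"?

itcqp

The rule is to reverse the string, then delete the first 3 characters.
On "pqctixxv": the first step gives "vxxitcqp", and the second then gives "itcqp".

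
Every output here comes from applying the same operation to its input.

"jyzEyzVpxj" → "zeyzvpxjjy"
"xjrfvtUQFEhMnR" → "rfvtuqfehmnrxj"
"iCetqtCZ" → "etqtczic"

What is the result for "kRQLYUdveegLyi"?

The transformation: move the first 2 characters to the end (rotate left by 2), then convert every letter to lowercase.
For "kRQLYUdveegLyi", step one produces "QLYUdveegLyikR"; step two turns that into "qlyudveeglyikr".

qlyudveeglyikr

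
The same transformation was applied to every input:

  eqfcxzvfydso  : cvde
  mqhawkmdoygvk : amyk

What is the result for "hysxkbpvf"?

xph

The pattern: move the first 2 characters to the end (rotate left by 2), then keep one character in every 3, starting at position 2 (positions 2nd, 5th, 8th, ...).
Starting from "hysxkbpvf": after the first operation, "sxkbpvfhy"; after the second, "xph".
(Check on "mqhawkmdoygvk": → "hawkmdoygvkmq" → "amyk" ✓)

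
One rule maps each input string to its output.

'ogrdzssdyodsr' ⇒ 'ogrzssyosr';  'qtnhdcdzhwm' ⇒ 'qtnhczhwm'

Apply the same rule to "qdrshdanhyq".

qrshanhyq

Looking at the pairs, the operation is to remove every "d".
On "qdrshdanhyq" that produces "qrshanhyq".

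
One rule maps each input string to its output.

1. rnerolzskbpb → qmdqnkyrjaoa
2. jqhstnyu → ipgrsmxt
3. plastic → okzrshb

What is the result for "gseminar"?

frdlhmzq

In each case the input is transformed by: shift every letter 1 place backward in the alphabet (wrapping around).
For "gseminar" the result is "frdlhmzq".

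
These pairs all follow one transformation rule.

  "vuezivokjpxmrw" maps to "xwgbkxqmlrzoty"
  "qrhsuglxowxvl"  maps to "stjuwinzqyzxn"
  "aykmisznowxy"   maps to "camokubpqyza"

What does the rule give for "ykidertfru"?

In each case the input is transformed by: shift every letter 2 places forward in the alphabet (wrapping around).
Doing the same to "ykidertfru": "amkfgtvhtw".

amkfgtvhtw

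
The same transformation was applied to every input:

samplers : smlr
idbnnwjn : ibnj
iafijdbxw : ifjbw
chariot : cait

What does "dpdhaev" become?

The transformation: keep every other character starting from the first (positions 1st, 3rd, 5th, ...).
On "dpdhaev" that produces "ddav".

ddav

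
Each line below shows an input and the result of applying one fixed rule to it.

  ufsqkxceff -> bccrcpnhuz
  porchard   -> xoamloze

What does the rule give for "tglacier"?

fboqdixz

The pattern: shift every letter 3 places backward in the alphabet (wrapping around), then move the last 3 characters to the front (rotate right by 3).
Starting from "tglacier": after the first operation, "qdixzfbo"; after the second, "fboqdixz".
(Check on "ufsqkxceff": → "rcpnhuzbcc" → "bccrcpnhuz" ✓)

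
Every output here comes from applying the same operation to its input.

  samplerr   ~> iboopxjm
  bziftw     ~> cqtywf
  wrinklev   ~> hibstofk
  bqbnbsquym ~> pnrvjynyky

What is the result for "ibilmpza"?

In each case the input is transformed by: swap the front and back halves of the string, then shift every letter 3 places backward in the alphabet (wrapping around).
Applying both steps to "ibilmpza": "mpzaibil", then "jmwxfyfi".

jmwxfyfi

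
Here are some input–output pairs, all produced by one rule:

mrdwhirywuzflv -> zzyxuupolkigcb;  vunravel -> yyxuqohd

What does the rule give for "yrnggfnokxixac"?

Looking at the pairs, the operation is to shift every letter 3 places forward in the alphabet (wrapping around), then sort the characters into reverse alphabetical order.
"yrnggfnokxixac" → "urqqnljjifdbaa".
(Check on "mrdwhirywuzflv": → "pugzklubzxcioy" → "zzyxuupolkigcb" ✓)

urqqnljjifdbaa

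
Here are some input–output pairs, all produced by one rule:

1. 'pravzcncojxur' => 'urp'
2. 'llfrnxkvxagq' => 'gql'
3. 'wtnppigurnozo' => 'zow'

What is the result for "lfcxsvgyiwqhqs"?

Looking at the pairs, the operation is to move the last 2 characters to the front (rotate right by 2), then keep only the first 3 characters.
On "lfcxsvgyiwqhqs": the first step gives "qslfcxsvgyiwqh", and the second then gives "qsl".
(Check on "llfrnxkvxagq": → "gqllfrnxkvxa" → "gql" ✓)

qsl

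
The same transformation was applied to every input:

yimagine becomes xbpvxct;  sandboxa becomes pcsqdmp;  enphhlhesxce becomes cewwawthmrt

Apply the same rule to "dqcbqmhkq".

frqfbwzf

What's happening: shift every letter 11 places backward in the alphabet (wrapping around), then delete the first character.
Applying both steps to "dqcbqmhkq": "sfrqfbwzf", then "frqfbwzf".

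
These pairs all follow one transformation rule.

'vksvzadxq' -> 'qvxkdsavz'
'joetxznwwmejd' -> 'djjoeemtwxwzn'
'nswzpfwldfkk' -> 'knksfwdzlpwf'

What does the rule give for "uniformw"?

wumnriof

Rule — reverse the string, then take characters alternately from the front and the back (1st, last, 2nd, 2nd-last, ...).
On "uniformw" that produces "wumnriof".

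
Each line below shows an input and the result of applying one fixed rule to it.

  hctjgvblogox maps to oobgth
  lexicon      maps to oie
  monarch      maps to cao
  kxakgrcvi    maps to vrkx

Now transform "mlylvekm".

What's happening: reverse the string, then keep every other character starting from the second (positions 2nd, 4th, 6th, ...).
Starting from "mlylvekm": after the first operation, "mkevlylm"; after the second, "kvym".

kvym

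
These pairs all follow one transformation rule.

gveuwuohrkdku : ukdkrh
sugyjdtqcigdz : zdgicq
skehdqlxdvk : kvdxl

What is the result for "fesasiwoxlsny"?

ynslxo

What's happening: take characters alternately from the front and the back (1st, last, 2nd, 2nd-last, ...), then keep every other character starting from the second (positions 2nd, 4th, 6th, ...).
On "fesasiwoxlsny": the first step gives "fyenssalsxiow", and the second then gives "ynslxo".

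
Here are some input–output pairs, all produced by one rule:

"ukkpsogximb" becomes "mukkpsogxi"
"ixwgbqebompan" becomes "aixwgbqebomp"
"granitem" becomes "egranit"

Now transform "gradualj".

lgradua

Rule — delete the last character, then move the last character to the front.
"gradualj" → "gradual" → "lgradua".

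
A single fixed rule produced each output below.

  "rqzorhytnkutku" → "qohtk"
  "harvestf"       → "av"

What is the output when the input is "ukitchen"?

What's happening: keep every other character starting from the second (positions 2nd, 4th, 6th, ...), then delete the last 2 characters.
"ukitchen" → "kt".

kt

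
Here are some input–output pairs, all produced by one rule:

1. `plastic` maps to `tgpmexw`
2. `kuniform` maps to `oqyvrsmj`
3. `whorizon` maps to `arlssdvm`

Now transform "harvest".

lxewviz

The transformation: shift every letter 4 places forward in the alphabet (wrapping around), then take characters alternately from the front and the back (1st, last, 2nd, 2nd-last, ...).
Starting from "harvest": after the first operation, "levziwx"; after the second, "lxewviz".
(Check on "whorizon": → "alsvmdsr" → "arlssdvm" ✓)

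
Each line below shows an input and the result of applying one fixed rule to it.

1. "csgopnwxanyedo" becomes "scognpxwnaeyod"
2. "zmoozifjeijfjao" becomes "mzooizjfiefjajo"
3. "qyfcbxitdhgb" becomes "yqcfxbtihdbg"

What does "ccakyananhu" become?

cckaayanhnu

In each case the input is transformed by: swap each adjacent pair of characters (1↔2, 3↔4, ...).
"ccakyananhu" → "cckaayanhnu".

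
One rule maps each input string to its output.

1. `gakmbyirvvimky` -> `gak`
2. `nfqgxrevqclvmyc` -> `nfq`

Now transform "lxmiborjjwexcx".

lxm

The pattern: keep only the first 3 characters.
On "lxmiborjjwexcx" that produces "lxm".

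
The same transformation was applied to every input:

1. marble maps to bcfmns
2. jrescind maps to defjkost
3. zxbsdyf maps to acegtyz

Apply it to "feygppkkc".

dfghllqqz

Looking at the pairs, the operation is to shift every letter 1 place forward in the alphabet (wrapping around), then sort the characters into alphabetical order.
Applying both steps to "feygppkkc": "gfzhqqlld", then "dfghllqqz".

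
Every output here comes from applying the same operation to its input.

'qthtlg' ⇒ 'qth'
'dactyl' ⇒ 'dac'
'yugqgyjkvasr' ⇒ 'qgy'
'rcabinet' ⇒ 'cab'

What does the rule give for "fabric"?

Each output is the input with this applied: swap the front and back halves of the string, then keep only the last 3 characters.
Applying both steps to "fabric": "ricfab", then "fab".

fab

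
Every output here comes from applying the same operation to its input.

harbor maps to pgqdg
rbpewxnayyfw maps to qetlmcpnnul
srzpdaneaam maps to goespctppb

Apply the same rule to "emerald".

btgpas

In each case the input is transformed by: delete the first character, then shift every letter 11 places backward in the alphabet (wrapping around).
Working it through for "emerald": intermediate "merald", final "btgpas".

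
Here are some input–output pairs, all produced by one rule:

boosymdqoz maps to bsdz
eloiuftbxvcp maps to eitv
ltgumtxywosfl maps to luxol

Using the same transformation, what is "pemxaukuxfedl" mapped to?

Rule — keep one character in every 3, starting at position 1 (positions 1st, 4th, 7th, ...).
Doing the same to "pemxaukuxfedl": "pxkfl".

pxkfl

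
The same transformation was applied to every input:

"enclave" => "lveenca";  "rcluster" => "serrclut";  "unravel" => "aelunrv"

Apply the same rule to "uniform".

The rule is to move the last 3 characters to the front (rotate right by 3), then swap the first and last characters.
Starting from "uniform": after the first operation, "ormunif"; after the second, "frmunio".

frmunio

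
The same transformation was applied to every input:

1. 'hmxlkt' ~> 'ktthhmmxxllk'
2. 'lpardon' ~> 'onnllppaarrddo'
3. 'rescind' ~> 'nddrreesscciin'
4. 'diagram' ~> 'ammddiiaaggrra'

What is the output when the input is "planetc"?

tccppllaanneet

Looking at the pairs, the operation is to double every character, then move the last 3 characters to the front (rotate right by 3).
Starting from "planetc": after the first operation, "ppllaanneettcc"; after the second, "tccppllaanneet".
(Check on "hmxlkt": → "hhmmxxllkktt" → "ktthhmmxxllk" ✓)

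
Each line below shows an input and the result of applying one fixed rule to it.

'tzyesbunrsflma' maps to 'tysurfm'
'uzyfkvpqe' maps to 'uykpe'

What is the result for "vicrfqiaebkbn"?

vcfiekn

The transformation: keep every other character starting from the first (positions 1st, 3rd, 5th, ...).
On "vicrfqiaebkbn" that produces "vcfiekn".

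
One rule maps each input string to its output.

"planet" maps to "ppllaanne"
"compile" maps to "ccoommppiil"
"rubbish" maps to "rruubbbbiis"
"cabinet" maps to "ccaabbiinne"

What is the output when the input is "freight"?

ffrreeiiggh

Each output is the input with this applied: double every character, then delete the last 3 characters.
On "freight": the first step gives "ffrreeiigghhtt", and the second then gives "ffrreeiiggh".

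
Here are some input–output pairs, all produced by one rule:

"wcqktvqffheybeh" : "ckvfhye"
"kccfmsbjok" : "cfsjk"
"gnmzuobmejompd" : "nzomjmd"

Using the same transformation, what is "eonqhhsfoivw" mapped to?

oqhfiw

Rule — keep every other character starting from the second (positions 2nd, 4th, 6th, ...).
For "eonqhhsfoivw" the result is "oqhfiw".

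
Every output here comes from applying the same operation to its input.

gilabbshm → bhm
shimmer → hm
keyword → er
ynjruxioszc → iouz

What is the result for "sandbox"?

bo

The pattern: sort the characters into alphabetical order, then keep one character in every 3, starting at position 2 (positions 2nd, 5th, 8th, ...).
Working it through for "sandbox": intermediate "abdnosx", final "bo".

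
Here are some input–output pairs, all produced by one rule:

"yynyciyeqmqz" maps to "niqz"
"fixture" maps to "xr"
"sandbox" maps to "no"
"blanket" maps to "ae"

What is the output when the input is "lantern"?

nr

The transformation: keep one character in every 3, starting at position 3 (positions 3rd, 6th, 9th, ...).
Doing the same to "lantern": "nr".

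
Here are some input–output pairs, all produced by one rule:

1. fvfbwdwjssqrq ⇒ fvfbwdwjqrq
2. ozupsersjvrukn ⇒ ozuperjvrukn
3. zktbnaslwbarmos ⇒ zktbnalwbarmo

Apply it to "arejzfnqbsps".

What's happening: remove every "s".
On "arejzfnqbsps" that produces "arejzfnqbp".

arejzfnqbp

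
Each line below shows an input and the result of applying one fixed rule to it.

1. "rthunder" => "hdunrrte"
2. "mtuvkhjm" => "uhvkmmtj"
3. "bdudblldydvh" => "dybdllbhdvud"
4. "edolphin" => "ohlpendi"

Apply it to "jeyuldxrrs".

ruxldjsery

What's happening: take characters alternately from the front and the back (1st, last, 2nd, 2nd-last, ...), then swap the front and back halves of the string.
Doing the same to "jeyuldxrrs": "ruxldjsery".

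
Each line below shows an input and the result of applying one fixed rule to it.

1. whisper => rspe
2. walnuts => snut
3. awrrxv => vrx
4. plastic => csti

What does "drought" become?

The pattern: delete the first 3 characters, then move the last character to the front.
"drought" → "ught" → "tugh".
(Check on "awrrxv": → "rxv" → "vrx" ✓)

tugh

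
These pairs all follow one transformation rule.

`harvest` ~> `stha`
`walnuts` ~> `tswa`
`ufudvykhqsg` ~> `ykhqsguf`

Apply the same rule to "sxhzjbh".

In each case the input is transformed by: move the first 2 characters to the end (rotate left by 2), then delete the first 3 characters.
For "sxhzjbh" the result is "bhsx".

bhsx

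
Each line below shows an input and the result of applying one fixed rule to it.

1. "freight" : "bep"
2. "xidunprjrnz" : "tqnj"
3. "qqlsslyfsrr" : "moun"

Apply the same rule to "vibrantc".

In each case the input is transformed by: shift every letter 4 places backward in the alphabet (wrapping around), then keep one character in every 3, starting at position 1 (positions 1st, 4th, 7th, ...).
Starting from "vibrantc": after the first operation, "rexnwjpy"; after the second, "rnp".

rnp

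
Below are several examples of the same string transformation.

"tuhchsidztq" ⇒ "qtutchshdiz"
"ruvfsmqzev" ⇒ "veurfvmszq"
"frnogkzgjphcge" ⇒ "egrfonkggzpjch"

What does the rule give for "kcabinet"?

teckbani

What's happening: move the last 2 characters to the front (rotate right by 2), then swap each adjacent pair of characters (1↔2, 3↔4, ...).
"kcabinet" → "etkcabin" → "teckbani".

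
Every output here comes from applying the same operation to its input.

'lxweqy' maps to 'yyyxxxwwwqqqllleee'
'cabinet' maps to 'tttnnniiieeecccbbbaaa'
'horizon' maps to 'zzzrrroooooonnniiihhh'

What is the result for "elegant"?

Looking at the pairs, the operation is to repeat every character 3 times, then sort the characters into reverse alphabetical order.
On "elegant": the first step gives "eeellleeegggaaannnttt", and the second then gives "tttnnnlllgggeeeeeeaaa".
(Check on "lxweqy": → "lllxxxwwweeeqqqyyy" → "yyyxxxwwwqqqllleee" ✓)

tttnnnlllgggeeeeeeaaa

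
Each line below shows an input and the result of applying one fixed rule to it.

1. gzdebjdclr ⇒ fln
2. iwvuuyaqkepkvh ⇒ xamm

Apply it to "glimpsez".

ku

The rule is to shift every letter 2 places forward in the alphabet (wrapping around), then keep one character in every 3, starting at position 3 (positions 3rd, 6th, 9th, ...).
"glimpsez" → "inkorugb" → "ku".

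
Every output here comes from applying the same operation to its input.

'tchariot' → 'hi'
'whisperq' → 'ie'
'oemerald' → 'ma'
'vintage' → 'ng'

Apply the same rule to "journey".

The pattern: keep one character in every 3, starting at position 3 (positions 3rd, 6th, 9th, ...).
Doing the same to "journey": "ue".

ue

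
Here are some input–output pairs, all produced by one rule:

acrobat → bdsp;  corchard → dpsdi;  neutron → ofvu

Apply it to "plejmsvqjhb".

Each output is the input with this applied: shift every letter 1 place forward in the alphabet (wrapping around), then delete the last 3 characters.
Starting from "plejmsvqjhb": after the first operation, "qmfkntwrkic"; after the second, "qmfkntwr".

qmfkntwr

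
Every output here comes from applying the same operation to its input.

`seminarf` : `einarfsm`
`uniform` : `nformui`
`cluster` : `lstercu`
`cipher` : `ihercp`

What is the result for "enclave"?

nlaveec

Looking at the pairs, the operation is to move the first 2 characters to the end (rotate left by 2), then swap the first and last characters.
Starting from "enclave": after the first operation, "claveen"; after the second, "nlaveec".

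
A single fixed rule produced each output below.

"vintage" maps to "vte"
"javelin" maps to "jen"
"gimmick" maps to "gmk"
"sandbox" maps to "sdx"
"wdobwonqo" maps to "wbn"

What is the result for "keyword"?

kwd

The rule is to keep one character in every 3, starting at position 1 (positions 1st, 4th, 7th, ...).
On "keyword" that produces "kwd".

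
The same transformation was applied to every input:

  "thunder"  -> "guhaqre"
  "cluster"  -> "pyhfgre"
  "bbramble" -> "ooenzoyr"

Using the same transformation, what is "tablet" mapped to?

gnoyrg

Looking at the pairs, the operation is to shift every letter 13 places forward in the alphabet (wrapping around) — i.e. ROT13.
Doing the same to "tablet": "gnoyrg".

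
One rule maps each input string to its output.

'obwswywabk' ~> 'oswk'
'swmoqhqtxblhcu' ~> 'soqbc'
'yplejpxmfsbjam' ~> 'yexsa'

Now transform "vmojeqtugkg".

vjtk

The transformation: keep one character in every 3, starting at position 1 (positions 1st, 4th, 7th, ...).
So "vmojeqtugkg" becomes "vjtk".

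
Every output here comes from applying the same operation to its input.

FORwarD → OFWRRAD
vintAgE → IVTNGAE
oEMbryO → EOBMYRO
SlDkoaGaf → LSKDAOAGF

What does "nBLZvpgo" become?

What's happening: swap each adjacent pair of characters (1↔2, 3↔4, ...), then convert every letter to uppercase.
Starting from "nBLZvpgo": after the first operation, "BnZLpvog"; after the second, "BNZLPVOG".

BNZLPVOG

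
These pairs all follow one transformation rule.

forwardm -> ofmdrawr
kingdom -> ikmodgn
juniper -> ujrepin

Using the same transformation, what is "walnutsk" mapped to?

awkstunl

The transformation: reverse the string, then move the last 2 characters to the front (rotate right by 2).
Working it through for "walnutsk": intermediate "kstunlaw", final "awkstunl".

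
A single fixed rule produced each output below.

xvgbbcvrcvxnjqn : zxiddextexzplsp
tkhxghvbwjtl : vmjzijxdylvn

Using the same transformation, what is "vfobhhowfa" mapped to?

Rule — shift every letter 2 places forward in the alphabet (wrapping around).
For "vfobhhowfa" the result is "xhqdjjqyhc".

xhqdjjqyhc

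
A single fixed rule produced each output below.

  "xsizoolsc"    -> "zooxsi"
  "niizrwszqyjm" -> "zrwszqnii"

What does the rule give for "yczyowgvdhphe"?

What's happening: delete the last 3 characters, then move the first 3 characters to the end (rotate left by 3).
Applying both steps to "yczyowgvdhphe": "yczyowgvdh", then "yowgvdhycz".

yowgvdhycz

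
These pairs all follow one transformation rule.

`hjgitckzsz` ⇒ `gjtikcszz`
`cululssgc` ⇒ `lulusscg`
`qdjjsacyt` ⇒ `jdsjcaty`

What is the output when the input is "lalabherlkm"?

The rule is to delete the first character, then swap each adjacent pair of characters (1↔2, 3↔4, ...).
On "lalabherlkm": the first step gives "alabherlkm", and the second then gives "labaehlrmk".

labaehlrmk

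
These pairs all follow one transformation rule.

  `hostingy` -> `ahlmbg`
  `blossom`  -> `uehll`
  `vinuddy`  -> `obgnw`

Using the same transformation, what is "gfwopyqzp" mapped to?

The transformation: delete the last 2 characters, then shift every letter 7 places backward in the alphabet (wrapping around).
On "gfwopyqzp": the first step gives "gfwopyq", and the second then gives "zyphirj".

zyphirj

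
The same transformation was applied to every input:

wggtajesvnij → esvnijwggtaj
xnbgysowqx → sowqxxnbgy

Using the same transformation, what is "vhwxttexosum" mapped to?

exosumvhwxtt

Looking at the pairs, the operation is to swap the front and back halves of the string.
Doing the same to "vhwxttexosum": "exosumvhwxtt".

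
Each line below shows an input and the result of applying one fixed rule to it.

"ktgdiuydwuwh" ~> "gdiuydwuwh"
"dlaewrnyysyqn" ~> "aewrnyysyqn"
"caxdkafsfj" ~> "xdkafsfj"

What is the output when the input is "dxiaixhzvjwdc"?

The pattern: delete the first 2 characters.
On "dxiaixhzvjwdc" that produces "iaixhzvjwdc".

iaixhzvjwdc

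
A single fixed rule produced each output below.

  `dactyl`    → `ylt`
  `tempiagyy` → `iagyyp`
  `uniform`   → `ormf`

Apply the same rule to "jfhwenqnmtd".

enqnmtdw

The transformation: delete the first 3 characters, then move the first character to the end.
On "jfhwenqnmtd": the first step gives "wenqnmtd", and the second then gives "enqnmtdw".
(Check on "uniform": → "form" → "ormf" ✓)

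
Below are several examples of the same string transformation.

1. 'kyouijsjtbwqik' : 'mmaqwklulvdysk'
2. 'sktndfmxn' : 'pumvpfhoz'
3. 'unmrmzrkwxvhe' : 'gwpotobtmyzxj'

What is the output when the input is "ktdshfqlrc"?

The rule is to shift every letter 2 places forward in the alphabet (wrapping around), then move the last character to the front.
On "ktdshfqlrc": the first step gives "mvfujhsnte", and the second then gives "emvfujhsnt".

emvfujhsnt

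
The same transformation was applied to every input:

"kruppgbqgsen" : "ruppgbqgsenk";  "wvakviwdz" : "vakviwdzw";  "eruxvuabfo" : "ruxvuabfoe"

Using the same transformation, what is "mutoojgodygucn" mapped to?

utoojgodygucnm

Looking at the pairs, the operation is to move the first character to the end.
So "mutoojgodygucn" becomes "utoojgodygucnm".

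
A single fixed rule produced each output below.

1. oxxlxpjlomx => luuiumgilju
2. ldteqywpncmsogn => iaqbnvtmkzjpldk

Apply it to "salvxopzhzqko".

pxisulmwewnhl

The transformation: shift every letter 3 places backward in the alphabet (wrapping around).
So "salvxopzhzqko" becomes "pxisulmwewnhl".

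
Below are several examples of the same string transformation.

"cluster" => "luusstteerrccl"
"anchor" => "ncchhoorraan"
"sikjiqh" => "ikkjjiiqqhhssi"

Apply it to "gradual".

raadduuaallggr

Rule — double every character, then move the first 3 characters to the end (rotate left by 3).
Applying that to "gradual" gives "raadduuaallggr".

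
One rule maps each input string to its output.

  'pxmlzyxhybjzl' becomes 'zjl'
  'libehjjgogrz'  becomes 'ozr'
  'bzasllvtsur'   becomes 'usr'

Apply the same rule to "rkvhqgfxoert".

Rule — swap each adjacent pair of characters (1↔2, 3↔4, ...), then keep only the last 3 characters.
"rkvhqgfxoert" → "krhvgqxfeotr" → "otr".

otr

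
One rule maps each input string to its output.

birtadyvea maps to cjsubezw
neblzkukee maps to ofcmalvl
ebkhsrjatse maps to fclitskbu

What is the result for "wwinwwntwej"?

Rule — delete the last 2 characters, then shift every letter 1 place forward in the alphabet (wrapping around).
Applying both steps to "wwinwwntwej": "wwinwwntw", then "xxjoxxoux".

xxjoxxoux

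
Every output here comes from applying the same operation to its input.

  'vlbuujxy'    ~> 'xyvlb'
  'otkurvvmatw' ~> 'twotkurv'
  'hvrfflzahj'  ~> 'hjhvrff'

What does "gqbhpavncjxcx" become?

cxgqbhpavn

What's happening: move the last 2 characters to the front (rotate right by 2), then delete the last 3 characters.
So "gqbhpavncjxcx" becomes "cxgqbhpavn".
(Check on "otkurvvmatw": → "twotkurvvma" → "twotkurv" ✓)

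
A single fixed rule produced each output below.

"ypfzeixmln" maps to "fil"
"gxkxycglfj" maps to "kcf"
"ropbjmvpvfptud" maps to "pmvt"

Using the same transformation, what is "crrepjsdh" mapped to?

rjh

What's happening: keep one character in every 3, starting at position 3 (positions 3rd, 6th, 9th, ...).
So "crrepjsdh" becomes "rjh".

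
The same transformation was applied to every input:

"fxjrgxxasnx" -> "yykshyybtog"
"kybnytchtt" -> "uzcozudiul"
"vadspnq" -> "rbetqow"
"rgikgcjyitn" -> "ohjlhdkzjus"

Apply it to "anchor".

The pattern: swap the first and last characters, then shift every letter 1 place forward in the alphabet (wrapping around).
Starting from "anchor": after the first operation, "rnchoa"; after the second, "sodipb".
(Check on "rgikgcjyitn": → "ngikgcjyitr" → "ohjlhdkzjus" ✓)

sodipb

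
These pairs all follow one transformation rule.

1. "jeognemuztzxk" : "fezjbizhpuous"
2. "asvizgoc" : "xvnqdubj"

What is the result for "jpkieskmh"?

The transformation: shift every letter 5 places backward in the alphabet (wrapping around), then move the last character to the front.
On "jpkieskmh": the first step gives "ekfdznfhc", and the second then gives "cekfdznfh".

cekfdznfh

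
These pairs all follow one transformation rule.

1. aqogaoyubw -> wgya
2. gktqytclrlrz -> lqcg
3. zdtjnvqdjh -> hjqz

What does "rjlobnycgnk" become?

Looking at the pairs, the operation is to keep one character in every 3, starting at position 1 (positions 1st, 4th, 7th, ...), then swap the first and last characters.
Starting from "rjlobnycgnk": after the first operation, "royn"; after the second, "noyr".

noyr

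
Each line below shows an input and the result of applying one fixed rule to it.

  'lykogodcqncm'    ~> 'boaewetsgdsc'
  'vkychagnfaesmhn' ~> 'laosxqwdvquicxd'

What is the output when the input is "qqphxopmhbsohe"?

Rule — shift every letter 10 places backward in the alphabet (wrapping around).
Applying that to "qqphxopmhbsohe" gives "ggfxnefcxriexu".

ggfxnefcxriexu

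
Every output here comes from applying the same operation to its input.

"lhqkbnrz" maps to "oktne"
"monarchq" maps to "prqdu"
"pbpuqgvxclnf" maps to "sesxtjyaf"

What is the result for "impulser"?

lpsxo

Each output is the input with this applied: shift every letter 3 places forward in the alphabet (wrapping around), then delete the last 3 characters.
Working it through for "impulser": intermediate "lpsxovhu", final "lpsxo".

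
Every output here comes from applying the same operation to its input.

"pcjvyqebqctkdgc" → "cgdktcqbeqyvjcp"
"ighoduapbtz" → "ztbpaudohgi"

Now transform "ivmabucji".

ijcubamvi

Each output is the input with this applied: reverse the string.
Doing the same to "ivmabucji": "ijcubamvi".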